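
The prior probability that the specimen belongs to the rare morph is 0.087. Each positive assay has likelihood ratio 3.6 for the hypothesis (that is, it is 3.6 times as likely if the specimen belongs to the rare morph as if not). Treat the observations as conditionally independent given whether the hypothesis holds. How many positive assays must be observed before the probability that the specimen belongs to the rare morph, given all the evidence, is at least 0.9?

Prior odds = 0.087/0.913 = 87/913.
Likelihood ratio per positive assay = 3.6.
Target posterior odds = 0.9/0.1 = 9.
Require 3.6ⁿ ≥ 9 ÷ (87/913) = 2739/29.
3.6³ = 46.656 falls short of 2739/29 but 3.6⁴ = 167.9616 reaches it, so n = 4.

4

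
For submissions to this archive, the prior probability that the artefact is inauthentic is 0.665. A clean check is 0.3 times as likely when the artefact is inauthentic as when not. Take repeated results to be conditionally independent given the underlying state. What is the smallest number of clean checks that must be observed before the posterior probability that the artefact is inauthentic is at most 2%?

4

Prior odds = 0.665/0.335 = 133/67.
Likelihood ratio per clean check = 0.3.
Target posterior odds = 0.02/0.98 = 1/49.
Need (133/67) × 0.3ⁿ ≤ 1/49, i.e. 0.3ⁿ ≤ 67/6517.
0.3³ = 0.027 is still above 67/6517 but 0.3⁴ = 0.0081 is at or below it, so n = 4.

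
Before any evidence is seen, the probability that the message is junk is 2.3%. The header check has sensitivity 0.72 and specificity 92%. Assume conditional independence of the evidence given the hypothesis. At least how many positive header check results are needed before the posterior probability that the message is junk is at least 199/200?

Prior odds: 0.023 ÷ 0.977 = 23/977.
False-positive rate = 1 − 0.92 = 0.08; likelihood ratio of a positive = 0.72/0.08 = 9.
Target posterior odds = 0.995/0.005 = 199.
Need (23/977) × 9ⁿ ≥ 199, i.e. 9ⁿ ≥ 194423/23.
9⁴ = 6561 falls short of 194423/23 but 9⁵ = 59049 reaches it, so n = 5.

5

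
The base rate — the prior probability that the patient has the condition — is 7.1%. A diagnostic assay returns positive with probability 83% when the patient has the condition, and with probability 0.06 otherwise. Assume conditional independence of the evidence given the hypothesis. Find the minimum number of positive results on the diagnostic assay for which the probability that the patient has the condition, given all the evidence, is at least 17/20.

Prior odds: 0.071 ÷ 0.929 = 71/929.
Likelihood ratio of a positive result = 0.83/0.06 = 83/6.
Target posterior odds = 0.85/0.15 = 17/3.
Require (83/6)ⁿ ≥ 17/3 ÷ (71/929) = 15793/213.
(83/6)¹ = 83/6 falls short of 15793/213 but (83/6)² = 6889/36 reaches it, so n = 2.

2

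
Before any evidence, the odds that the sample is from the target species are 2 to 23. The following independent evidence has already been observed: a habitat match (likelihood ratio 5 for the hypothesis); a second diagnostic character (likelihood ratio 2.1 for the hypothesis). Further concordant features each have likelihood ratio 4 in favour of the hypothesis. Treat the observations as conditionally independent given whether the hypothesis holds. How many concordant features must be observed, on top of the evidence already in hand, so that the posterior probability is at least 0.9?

Prior odds = 2/23.
Combined Bayes factor of the evidence already in hand = 5 × 2.1 = 10.5.
Odds after that evidence = (2/23) × 10.5 = 21/23.
Target odds = 0.9/0.1 = 9.
Need 4ⁿ ≥ 9 ÷ (21/23) = 69/7.
4¹ = 4 falls short of 69/7 but 4² = 16 reaches it, so n = 2.

2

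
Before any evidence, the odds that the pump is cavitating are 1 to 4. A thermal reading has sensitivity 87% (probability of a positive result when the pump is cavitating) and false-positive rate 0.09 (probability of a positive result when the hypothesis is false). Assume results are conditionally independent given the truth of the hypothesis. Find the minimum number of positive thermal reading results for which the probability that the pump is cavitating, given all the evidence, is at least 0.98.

3

Prior odds = 0.25.
Likelihood ratio of a positive result = 0.87/0.09 = 29/3.
Target posterior odds = 0.98/0.02 = 49.
Require (29/3)ⁿ ≥ 49 ÷ 0.25 = 196.
(29/3)² = 841/9 falls short of 196 but (29/3)³ = 24389/27 reaches it, so n = 3.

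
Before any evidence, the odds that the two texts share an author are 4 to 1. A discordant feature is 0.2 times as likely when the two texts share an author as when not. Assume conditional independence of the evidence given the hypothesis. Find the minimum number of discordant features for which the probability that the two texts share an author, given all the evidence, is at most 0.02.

Prior odds = 4.
Likelihood ratio per discordant feature = 0.2.
Target posterior odds = 0.02/0.98 = 1/49.
Need 4 × 0.2ⁿ ≤ 1/49, i.e. 0.2ⁿ ≤ 1/196.
0.2³ = 0.008 is still above 1/196 but 0.2⁴ = 0.0016 is at or below it, so n = 4.

4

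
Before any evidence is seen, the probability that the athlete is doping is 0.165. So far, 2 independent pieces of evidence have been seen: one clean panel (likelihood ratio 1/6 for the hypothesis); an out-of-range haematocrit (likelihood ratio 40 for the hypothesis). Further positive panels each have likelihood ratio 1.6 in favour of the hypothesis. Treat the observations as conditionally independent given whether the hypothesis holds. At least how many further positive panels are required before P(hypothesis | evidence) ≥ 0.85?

4

Prior odds = 0.165/0.835 = 33/167.
Combined Bayes factor of the evidence already in hand = (1/6) × 40 = 20/3.
Odds after that evidence = (33/167) × 20/3 = 220/167.
Target odds = 0.85/0.15 = 17/3.
Need 1.6ⁿ ≥ 17/3 ÷ (220/167) = 2839/660.
1.6³ = 4.096 falls short of 2839/660 but 1.6⁴ = 6.5536 reaches it, so n = 4.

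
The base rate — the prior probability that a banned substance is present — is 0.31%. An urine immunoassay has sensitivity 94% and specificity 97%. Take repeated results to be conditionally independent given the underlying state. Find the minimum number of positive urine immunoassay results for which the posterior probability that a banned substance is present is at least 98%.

3

Prior odds: 0.0031 ÷ 0.9969 = 31/9969.
False-positive rate = 1 − 0.97 = 0.03; likelihood ratio of a positive = 0.94/0.03 = 94/3.
Target odds: 0.98 ÷ 0.02 = 49.
Need (31/9969) × (94/3)ⁿ ≥ 49, i.e. (94/3)ⁿ ≥ 488481/31.
(94/3)² = 8836/9 falls short of 488481/31 but (94/3)³ = 830584/27 reaches it, so n = 3.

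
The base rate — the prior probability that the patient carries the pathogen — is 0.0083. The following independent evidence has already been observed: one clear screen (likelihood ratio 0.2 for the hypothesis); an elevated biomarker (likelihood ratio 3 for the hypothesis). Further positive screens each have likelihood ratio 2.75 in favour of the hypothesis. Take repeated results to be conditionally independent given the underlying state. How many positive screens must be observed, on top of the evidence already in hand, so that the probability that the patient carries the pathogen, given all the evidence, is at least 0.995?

11

Prior odds = 0.0083/0.9917 = 83/9917.
Combined Bayes factor of the evidence already in hand = 0.2 × 3 = 0.6.
Odds after that evidence = (83/9917) × 0.6 = 249/49585.
Target odds = 0.995/0.005 = 199.
Need 2.75ⁿ ≥ 199 ÷ (249/49585) = 9867415/249.
2.75¹⁰ ≈24735.9 falls short of 9867415/249 but 2.75¹¹ ≈68023.6 reaches it, so n = 11.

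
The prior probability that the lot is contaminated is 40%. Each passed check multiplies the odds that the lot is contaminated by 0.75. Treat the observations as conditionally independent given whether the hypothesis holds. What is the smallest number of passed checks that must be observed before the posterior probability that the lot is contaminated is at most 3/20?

5

Prior odds: 0.4 ÷ 0.6 = 2/3.
Likelihood ratio per passed check = 0.75.
Target posterior odds = 0.15/0.85 = 3/17.
Require 0.75ⁿ ≤ 3/17 ÷ (2/3) = 9/34.
0.75⁴ = 0.31640625 is still above 9/34 but 0.75⁵ = 243/1024 is at or below it, so n = 5.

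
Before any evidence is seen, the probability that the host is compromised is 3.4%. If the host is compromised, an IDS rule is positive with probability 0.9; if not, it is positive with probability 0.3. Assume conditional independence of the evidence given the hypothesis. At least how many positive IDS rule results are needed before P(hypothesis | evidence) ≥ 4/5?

Prior odds = 0.034/0.966 = 17/483.
Likelihood ratio of a positive = 0.9/0.3 = 3.
Target odds: 0.8 ÷ 0.2 = 4.
Need (17/483) × 3ⁿ ≥ 4, i.e. 3ⁿ ≥ 1932/17.
3⁴ = 81 falls short of 1932/17 but 3⁵ = 243 reaches it, so n = 5.

5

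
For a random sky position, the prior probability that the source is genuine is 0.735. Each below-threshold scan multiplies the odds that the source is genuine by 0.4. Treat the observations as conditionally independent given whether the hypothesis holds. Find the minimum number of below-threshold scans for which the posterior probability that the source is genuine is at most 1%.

Prior odds = 0.735/0.265 = 147/53.
Likelihood ratio per below-threshold scan = 0.4.
Target posterior odds = 0.01/0.99 = 1/99.
Need (147/53) × 0.4ⁿ ≤ 1/99, i.e. 0.4ⁿ ≤ 53/14553.
0.4⁶ = 64/15625 is still above 53/14553 but 0.4⁷ = 128/78125 is at or below it, so n = 7.

7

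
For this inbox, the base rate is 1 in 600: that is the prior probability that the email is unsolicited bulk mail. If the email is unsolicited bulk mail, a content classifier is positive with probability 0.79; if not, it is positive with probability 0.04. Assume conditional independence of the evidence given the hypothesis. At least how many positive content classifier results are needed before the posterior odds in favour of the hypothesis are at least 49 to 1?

Prior odds = (1/600)/(599/600) = 1/599.
Likelihood ratio of a positive = 0.79/0.04 = 19.75.
Target odds = 49.
Require 19.75ⁿ ≥ 49 ÷ (1/599) = 29351.
19.75³ = 7703.734375 falls short of 29351 but 19.75⁴ = 38950081/256 reaches it, so n = 4.

4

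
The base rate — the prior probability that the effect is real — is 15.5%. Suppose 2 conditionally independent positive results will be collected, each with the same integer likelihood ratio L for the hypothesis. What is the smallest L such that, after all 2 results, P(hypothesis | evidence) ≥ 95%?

11

Prior odds = 0.155/0.845 = 31/169.
Target odds = 0.95/0.05 = 19.
Need L² ≥ 19 ÷ (31/169) = 3211/31.
10² = 100 < 3211/31 ≤ 121 = 11², so L = 11.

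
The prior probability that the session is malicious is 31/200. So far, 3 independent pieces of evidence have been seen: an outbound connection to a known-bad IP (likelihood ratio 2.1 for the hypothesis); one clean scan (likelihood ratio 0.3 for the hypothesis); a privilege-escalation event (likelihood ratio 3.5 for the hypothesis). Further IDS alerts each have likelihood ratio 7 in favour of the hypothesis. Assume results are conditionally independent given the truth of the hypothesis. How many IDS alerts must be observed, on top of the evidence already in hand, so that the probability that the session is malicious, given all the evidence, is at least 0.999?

5

Prior odds = 0.155/0.845 = 31/169.
Combined Bayes factor of the evidence already in hand = 2.1 × 0.3 × 3.5 = 2.205.
Odds after that evidence = (31/169) × 2.205 = 13671/33800.
Target odds = 0.999/0.001 = 999.
Need 7ⁿ ≥ 999 ÷ (13671/33800) = 3751800/1519.
7⁴ = 2401 falls short of 3751800/1519 but 7⁵ = 16807 reaches it, so n = 5.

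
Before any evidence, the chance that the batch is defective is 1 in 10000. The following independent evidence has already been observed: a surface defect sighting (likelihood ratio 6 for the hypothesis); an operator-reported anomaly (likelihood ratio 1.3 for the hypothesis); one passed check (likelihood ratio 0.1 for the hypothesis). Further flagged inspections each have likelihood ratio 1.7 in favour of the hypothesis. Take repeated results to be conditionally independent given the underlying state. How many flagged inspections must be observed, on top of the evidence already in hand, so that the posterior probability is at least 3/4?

20

Prior odds = 0.0001/0.9999 = 1/9999.
Combined Bayes factor of the evidence already in hand = 6 × 1.3 × 0.1 = 0.78.
Odds after that evidence = (1/9999) × 0.78 = 13/166650.
Target odds = 0.75/0.25 = 3.
Need 1.7ⁿ ≥ 3 ÷ (13/166650) = 499950/13.
1.7¹⁹ ≈23907.2 falls short of 499950/13 but 1.7²⁰ ≈40642.3 reaches it, so n = 20.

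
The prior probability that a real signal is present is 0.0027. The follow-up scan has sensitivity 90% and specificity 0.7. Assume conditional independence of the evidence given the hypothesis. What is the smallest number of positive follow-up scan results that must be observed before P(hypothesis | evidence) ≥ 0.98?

9

Prior odds = 0.0027/0.9973 = 27/9973.
False-positive rate = 1 − 0.7 = 0.3; likelihood ratio of a positive = 0.9/0.3 = 3.
Target posterior odds = 0.98/0.02 = 49.
Require 3ⁿ ≥ 49 ÷ (27/9973) = 488677/27.
3⁸ = 6561 falls short of 488677/27 but 3⁹ = 19683 reaches it, so n = 9.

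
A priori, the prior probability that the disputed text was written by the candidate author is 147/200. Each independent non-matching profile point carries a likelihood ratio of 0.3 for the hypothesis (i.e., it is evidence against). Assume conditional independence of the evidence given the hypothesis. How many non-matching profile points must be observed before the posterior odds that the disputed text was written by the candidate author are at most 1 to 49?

5

Prior odds: 0.735 ÷ 0.265 = 147/53.
Likelihood ratio per non-matching profile point = 0.3.
Target odds = 1/49.
Require 0.3ⁿ ≤ 1/49 ÷ (147/53) = 53/7203.
0.3⁴ = 0.0081 is still above 53/7203 but 0.3⁵ = 243/100000 is at or below it, so n = 5.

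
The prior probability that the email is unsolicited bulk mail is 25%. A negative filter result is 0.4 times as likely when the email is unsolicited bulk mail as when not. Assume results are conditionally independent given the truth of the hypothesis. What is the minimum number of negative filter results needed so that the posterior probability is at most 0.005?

Prior odds: 0.25 ÷ 0.75 = 1/3.
Likelihood ratio per negative filter result = 0.4.
Target odds: 0.005 ÷ 0.995 = 1/199.
Need (1/3) × 0.4ⁿ ≤ 1/199, i.e. 0.4ⁿ ≤ 3/199.
0.4⁴ = 0.0256 is still above 3/199 but 0.4⁵ = 0.01024 is at or below it, so n = 5.

5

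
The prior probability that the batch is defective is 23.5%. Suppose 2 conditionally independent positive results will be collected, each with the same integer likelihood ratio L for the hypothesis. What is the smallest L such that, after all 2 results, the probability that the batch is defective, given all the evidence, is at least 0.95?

8

Prior odds = 0.235/0.765 = 47/153.
Target odds = 0.95/0.05 = 19.
Need L² ≥ 19 ÷ (47/153) = 2907/47.
7² = 49 < 2907/47 ≤ 64 = 8², so L = 8.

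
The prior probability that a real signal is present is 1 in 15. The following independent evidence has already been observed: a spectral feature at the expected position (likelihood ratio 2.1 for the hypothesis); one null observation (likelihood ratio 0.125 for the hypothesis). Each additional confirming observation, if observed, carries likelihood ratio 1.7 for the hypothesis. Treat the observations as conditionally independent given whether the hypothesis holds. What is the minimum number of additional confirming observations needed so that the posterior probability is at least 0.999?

21

Prior odds = (1/15)/(14/15) = 1/14.
Combined Bayes factor of the evidence already in hand = 2.1 × 0.125 = 0.2625.
Odds after that evidence = (1/14) × 0.2625 = 0.01875.
Target odds = 0.999/0.001 = 999.
Need 1.7ⁿ ≥ 999 ÷ 0.01875 = 53280.
1.7²⁰ ≈40642.3 falls short of 53280 but 1.7²¹ ≈69091.9 reaches it, so n = 21.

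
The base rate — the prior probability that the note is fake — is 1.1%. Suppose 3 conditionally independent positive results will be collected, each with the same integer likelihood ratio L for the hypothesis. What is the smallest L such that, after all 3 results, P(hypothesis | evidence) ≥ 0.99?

21

Prior odds = 0.011/0.989 = 11/989.
Target odds = 0.99/0.01 = 99.
Need L³ ≥ 99 ÷ (11/989) = 8901.
20³ = 8000 < 8901 ≤ 9261 = 21³, so L = 21.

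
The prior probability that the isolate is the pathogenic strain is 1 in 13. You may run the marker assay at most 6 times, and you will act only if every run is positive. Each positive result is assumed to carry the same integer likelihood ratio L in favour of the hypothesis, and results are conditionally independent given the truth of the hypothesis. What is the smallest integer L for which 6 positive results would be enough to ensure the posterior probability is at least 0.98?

3

Prior odds = (1/13)/(12/13) = 1/12.
Target odds = 0.98/0.02 = 49.
Need L⁶ ≥ 49 ÷ (1/12) = 588.
2⁶ = 64 < 588 ≤ 729 = 3⁶, so L = 3.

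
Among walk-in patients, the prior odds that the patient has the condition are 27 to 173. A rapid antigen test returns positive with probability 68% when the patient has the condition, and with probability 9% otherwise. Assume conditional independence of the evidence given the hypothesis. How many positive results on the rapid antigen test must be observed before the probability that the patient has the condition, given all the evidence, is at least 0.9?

3

Prior odds = 27/173.
Likelihood ratio of a positive result = 0.68/0.09 = 68/9.
Target odds: 0.9 ÷ 0.1 = 9.
Need (27/173) × (68/9)ⁿ ≥ 9, i.e. (68/9)ⁿ ≥ 173/3.
(68/9)² = 4624/81 falls short of 173/3 but (68/9)³ = 314432/729 reaches it, so n = 3.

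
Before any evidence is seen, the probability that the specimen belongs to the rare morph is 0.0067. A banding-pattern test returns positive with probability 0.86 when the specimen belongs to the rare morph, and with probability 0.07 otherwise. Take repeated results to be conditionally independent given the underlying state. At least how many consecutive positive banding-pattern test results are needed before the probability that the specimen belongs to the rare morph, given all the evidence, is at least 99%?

4

Prior odds = 0.0067/0.9933 = 67/9933.
Likelihood ratio of a positive result = 0.86/0.07 = 86/7.
Target odds: 0.99 ÷ 0.01 = 99.
Need (67/9933) × (86/7)ⁿ ≥ 99, i.e. (86/7)ⁿ ≥ 983367/67.
(86/7)³ = 636056/343 falls short of 983367/67 but (86/7)⁴ = 54700816/2401 reaches it, so n = 4.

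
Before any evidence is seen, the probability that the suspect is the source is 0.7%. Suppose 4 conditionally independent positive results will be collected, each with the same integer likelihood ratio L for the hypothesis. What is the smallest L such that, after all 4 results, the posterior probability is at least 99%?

11

Prior odds = 0.007/0.993 = 7/993.
Target odds = 0.99/0.01 = 99.
Need L⁴ ≥ 99 ÷ (7/993) = 98307/7.
10⁴ = 10000 < 98307/7 ≤ 14641 = 11⁴, so L = 11.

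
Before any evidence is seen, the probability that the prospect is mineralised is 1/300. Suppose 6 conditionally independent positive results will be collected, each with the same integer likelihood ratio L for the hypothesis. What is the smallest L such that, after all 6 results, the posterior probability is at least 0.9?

Prior odds = (1/300)/(299/300) = 1/299.
Target odds = 0.9/0.1 = 9.
Need L⁶ ≥ 9 ÷ (1/299) = 2691.
3⁶ = 729 < 2691 ≤ 4096 = 4⁶, so L = 4.

4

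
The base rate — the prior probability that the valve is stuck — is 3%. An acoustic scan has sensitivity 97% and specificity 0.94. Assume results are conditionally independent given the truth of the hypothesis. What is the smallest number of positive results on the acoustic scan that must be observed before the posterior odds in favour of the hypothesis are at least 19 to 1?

3

Prior odds: 0.03 ÷ 0.97 = 3/97.
False-positive rate = 1 − 0.94 = 0.06; likelihood ratio of a positive = 0.97/0.06 = 97/6.
Target odds = 19.
Need (3/97) × (97/6)ⁿ ≥ 19, i.e. (97/6)ⁿ ≥ 1843/3.
(97/6)² = 9409/36 falls short of 1843/3 but (97/6)³ = 912673/216 reaches it, so n = 3.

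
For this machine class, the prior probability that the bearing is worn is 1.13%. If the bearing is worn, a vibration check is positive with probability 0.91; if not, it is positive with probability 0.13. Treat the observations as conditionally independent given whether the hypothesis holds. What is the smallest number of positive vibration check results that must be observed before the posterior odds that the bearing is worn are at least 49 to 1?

Prior odds: 0.0113 ÷ 0.9887 = 113/9887.
Likelihood ratio of a positive = 0.91/0.13 = 7.
Target odds = 49.
Need (113/9887) × 7ⁿ ≥ 49, i.e. 7ⁿ ≥ 484463/113.
7⁴ = 2401 falls short of 484463/113 but 7⁵ = 16807 reaches it, so n = 5.

5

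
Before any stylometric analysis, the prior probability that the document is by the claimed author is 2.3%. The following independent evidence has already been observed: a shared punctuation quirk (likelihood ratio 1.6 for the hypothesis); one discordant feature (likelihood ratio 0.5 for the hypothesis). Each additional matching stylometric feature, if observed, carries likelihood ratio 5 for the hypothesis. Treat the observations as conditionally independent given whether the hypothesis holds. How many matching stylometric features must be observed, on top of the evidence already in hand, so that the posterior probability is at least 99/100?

6

Prior odds = 0.023/0.977 = 23/977.
Combined Bayes factor of the evidence already in hand = 1.6 × 0.5 = 0.8.
Odds after that evidence = (23/977) × 0.8 = 92/4885.
Target odds = 0.99/0.01 = 99.
Need 5ⁿ ≥ 99 ÷ (92/4885) = 483615/92.
5⁵ = 3125 falls short of 483615/92 but 5⁶ = 15625 reaches it, so n = 6.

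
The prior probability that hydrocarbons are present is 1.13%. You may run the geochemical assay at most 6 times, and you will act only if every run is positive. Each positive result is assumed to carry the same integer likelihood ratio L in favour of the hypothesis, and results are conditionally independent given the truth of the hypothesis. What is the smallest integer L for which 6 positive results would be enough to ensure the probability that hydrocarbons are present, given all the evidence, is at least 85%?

3

Prior odds = 0.0113/0.9887 = 113/9887.
Target odds = 0.85/0.15 = 17/3.
Need L⁶ ≥ 17/3 ÷ (113/9887) = 168079/339.
2⁶ = 64 < 168079/339 ≤ 729 = 3⁶, so L = 3.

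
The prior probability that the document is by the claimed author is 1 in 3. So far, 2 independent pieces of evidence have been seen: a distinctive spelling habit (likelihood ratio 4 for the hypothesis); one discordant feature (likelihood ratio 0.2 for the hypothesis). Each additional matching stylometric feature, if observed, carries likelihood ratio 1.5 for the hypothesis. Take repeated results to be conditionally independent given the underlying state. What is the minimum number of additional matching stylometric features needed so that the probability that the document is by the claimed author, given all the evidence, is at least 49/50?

Prior odds = (1/3)/(2/3) = 0.5.
Combined Bayes factor of the evidence already in hand = 4 × 0.2 = 0.8.
Odds after that evidence = 0.5 × 0.8 = 0.4.
Target odds = 0.98/0.02 = 49.
Need 1.5ⁿ ≥ 49 ÷ 0.4 = 122.5.
1.5¹¹ = 177147/2048 falls short of 122.5 but 1.5¹² = 531441/4096 reaches it, so n = 12.

12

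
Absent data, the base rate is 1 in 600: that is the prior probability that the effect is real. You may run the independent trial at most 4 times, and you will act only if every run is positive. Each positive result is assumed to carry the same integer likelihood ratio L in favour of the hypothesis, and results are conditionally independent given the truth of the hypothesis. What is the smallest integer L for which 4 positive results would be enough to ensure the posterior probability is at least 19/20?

Prior odds = (1/600)/(599/600) = 1/599.
Target odds = 0.95/0.05 = 19.
Need L⁴ ≥ 19 ÷ (1/599) = 11381.
10⁴ = 10000 < 11381 ≤ 14641 = 11⁴, so L = 11.

11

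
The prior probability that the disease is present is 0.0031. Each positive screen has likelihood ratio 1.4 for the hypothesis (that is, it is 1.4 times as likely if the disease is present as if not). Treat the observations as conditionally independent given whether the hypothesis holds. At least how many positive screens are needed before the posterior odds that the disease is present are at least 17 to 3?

Prior odds: 0.0031 ÷ 0.9969 = 31/9969.
Likelihood ratio per positive screen = 1.4.
Target odds = 17/3.
Require 1.4ⁿ ≥ 17/3 ÷ (31/9969) = 56491/31.
1.4²² ≈1639.9 falls short of 56491/31 but 1.4²³ ≈2295.86 reaches it, so n = 23.

23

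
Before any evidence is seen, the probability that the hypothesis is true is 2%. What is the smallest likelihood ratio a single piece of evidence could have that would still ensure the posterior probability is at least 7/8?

Prior odds = 0.02/0.98 = 1/49.
Target odds = 0.875/0.125 = 7.
Required Bayes factor = 7 ÷ (1/49) = 343.

343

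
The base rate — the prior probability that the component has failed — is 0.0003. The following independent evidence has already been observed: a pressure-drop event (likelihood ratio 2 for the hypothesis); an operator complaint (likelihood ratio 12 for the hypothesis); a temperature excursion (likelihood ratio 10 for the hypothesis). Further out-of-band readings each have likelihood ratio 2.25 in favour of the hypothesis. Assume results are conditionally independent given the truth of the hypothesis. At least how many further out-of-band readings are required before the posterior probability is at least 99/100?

9

Prior odds = 0.0003/0.9997 = 3/9997.
Combined Bayes factor of the evidence already in hand = 2 × 12 × 10 = 240.
Odds after that evidence = (3/9997) × 240 = 720/9997.
Target odds = 0.99/0.01 = 99.
Need 2.25ⁿ ≥ 99 ÷ (720/9997) = 1374.5875.
2.25⁸ = 43046721/65536 falls short of 1374.5875 but 2.25⁹ = 387420489/262144 reaches it, so n = 9.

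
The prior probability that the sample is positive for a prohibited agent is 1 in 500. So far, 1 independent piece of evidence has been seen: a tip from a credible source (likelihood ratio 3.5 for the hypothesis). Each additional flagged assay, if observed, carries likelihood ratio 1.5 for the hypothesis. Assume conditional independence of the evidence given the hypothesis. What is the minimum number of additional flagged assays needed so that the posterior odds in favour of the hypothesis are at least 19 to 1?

20

Prior odds = 0.002/0.998 = 1/499.
Bayes factor of the evidence already in hand = 3.5.
Odds after that evidence = (1/499) × 3.5 = 7/998.
Target odds = 19.
Need 1.5ⁿ ≥ 19 ÷ (7/998) = 18962/7.
1.5¹⁹ ≈2216.84 falls short of 18962/7 but 1.5²⁰ ≈3325.26 reaches it, so n = 20.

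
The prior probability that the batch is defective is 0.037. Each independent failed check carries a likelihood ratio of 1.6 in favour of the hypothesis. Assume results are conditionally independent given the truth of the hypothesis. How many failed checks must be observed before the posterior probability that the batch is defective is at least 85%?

Prior odds = 0.037/0.963 = 37/963.
Likelihood ratio per failed check = 1.6.
Target odds: 0.85 ÷ 0.15 = 17/3.
Need (37/963) × 1.6ⁿ ≥ 17/3, i.e. 1.6ⁿ ≥ 5457/37.
1.6¹⁰ ≈109.951 falls short of 5457/37 but 1.6¹¹ ≈175.922 reaches it, so n = 11.

11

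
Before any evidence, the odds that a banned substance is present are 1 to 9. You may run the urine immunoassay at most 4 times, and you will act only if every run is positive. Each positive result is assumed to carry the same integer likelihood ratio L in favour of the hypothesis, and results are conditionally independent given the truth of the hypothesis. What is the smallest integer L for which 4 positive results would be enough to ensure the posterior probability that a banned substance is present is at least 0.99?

Prior odds = 1/9.
Target odds = 0.99/0.01 = 99.
Need L⁴ ≥ 99 ÷ (1/9) = 891.
5⁴ = 625 < 891 ≤ 1296 = 6⁴, so L = 6.

6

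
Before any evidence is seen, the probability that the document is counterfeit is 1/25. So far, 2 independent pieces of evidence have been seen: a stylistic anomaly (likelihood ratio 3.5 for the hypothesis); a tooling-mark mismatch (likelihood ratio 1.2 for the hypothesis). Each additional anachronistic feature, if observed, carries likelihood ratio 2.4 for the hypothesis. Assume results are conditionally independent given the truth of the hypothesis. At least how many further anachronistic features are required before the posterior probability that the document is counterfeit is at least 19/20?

Prior odds = 0.04/0.96 = 1/24.
Combined Bayes factor of the evidence already in hand = 3.5 × 1.2 = 4.2.
Odds after that evidence = (1/24) × 4.2 = 0.175.
Target odds = 0.95/0.05 = 19.
Need 2.4ⁿ ≥ 19 ÷ 0.175 = 760/7.
2.4⁵ = 79.62624 falls short of 760/7 but 2.4⁶ = 2985984/15625 reaches it, so n = 6.

6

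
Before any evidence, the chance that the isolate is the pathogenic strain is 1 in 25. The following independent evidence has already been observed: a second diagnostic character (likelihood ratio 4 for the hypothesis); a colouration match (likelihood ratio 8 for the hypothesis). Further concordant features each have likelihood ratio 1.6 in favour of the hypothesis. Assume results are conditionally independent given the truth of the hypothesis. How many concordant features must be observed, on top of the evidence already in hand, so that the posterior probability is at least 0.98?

Prior odds = 0.04/0.96 = 1/24.
Combined Bayes factor of the evidence already in hand = 4 × 8 = 32.
Odds after that evidence = (1/24) × 32 = 4/3.
Target odds = 0.98/0.02 = 49.
Need 1.6ⁿ ≥ 49 ÷ (4/3) = 36.75.
1.6⁷ = 2097152/78125 falls short of 36.75 but 1.6⁸ = 16777216/390625 reaches it, so n = 8.

8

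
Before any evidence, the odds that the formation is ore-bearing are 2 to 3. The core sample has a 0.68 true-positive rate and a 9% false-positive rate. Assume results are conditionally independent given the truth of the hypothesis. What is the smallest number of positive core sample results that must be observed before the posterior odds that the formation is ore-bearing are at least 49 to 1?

3

Prior odds = 2/3.
Likelihood ratio of a positive result = 0.68/0.09 = 68/9.
Target odds = 49.
Need (2/3) × (68/9)ⁿ ≥ 49, i.e. (68/9)ⁿ ≥ 73.5.
(68/9)² = 4624/81 falls short of 73.5 but (68/9)³ = 314432/729 reaches it, so n = 3.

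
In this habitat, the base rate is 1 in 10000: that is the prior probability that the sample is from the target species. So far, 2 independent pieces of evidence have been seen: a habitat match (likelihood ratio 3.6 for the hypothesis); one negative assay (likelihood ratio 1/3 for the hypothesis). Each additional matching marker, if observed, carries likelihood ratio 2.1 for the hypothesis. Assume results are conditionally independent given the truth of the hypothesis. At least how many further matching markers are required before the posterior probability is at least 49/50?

Prior odds = 0.0001/0.9999 = 1/9999.
Combined Bayes factor of the evidence already in hand = 3.6 × (1/3) = 1.2.
Odds after that evidence = (1/9999) × 1.2 = 2/16665.
Target odds = 0.98/0.02 = 49.
Need 2.1ⁿ ≥ 49 ÷ (2/16665) = 408292.5.
2.1¹⁷ ≈300419 falls short of 408292.5 but 2.1¹⁸ ≈630881 reaches it, so n = 18.

18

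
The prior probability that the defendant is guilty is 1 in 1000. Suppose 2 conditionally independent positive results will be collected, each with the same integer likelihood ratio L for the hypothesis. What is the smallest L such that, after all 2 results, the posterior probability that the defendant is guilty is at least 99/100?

Prior odds = 0.001/0.999 = 1/999.
Target odds = 0.99/0.01 = 99.
Need L² ≥ 99 ÷ (1/999) = 98901.
314² = 98596 < 98901 ≤ 99225 = 315², so L = 315.

315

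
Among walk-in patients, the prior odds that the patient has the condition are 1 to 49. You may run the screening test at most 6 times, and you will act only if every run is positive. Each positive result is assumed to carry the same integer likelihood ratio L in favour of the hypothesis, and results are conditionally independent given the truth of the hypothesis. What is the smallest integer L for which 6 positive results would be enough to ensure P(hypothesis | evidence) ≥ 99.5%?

5

Prior odds = 1/49.
Target odds = 0.995/0.005 = 199.
Need L⁶ ≥ 199 ÷ (1/49) = 9751.
4⁶ = 4096 < 9751 ≤ 15625 = 5⁶, so L = 5.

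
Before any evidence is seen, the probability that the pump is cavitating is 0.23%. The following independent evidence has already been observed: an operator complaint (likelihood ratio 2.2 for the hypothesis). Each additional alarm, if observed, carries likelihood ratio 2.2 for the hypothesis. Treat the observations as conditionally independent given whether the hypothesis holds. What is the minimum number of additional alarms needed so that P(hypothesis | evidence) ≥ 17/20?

Prior odds = 0.0023/0.9977 = 23/9977.
Bayes factor of the evidence already in hand = 2.2.
Odds after that evidence = (23/9977) × 2.2 = 23/4535.
Target odds = 0.85/0.15 = 17/3.
Need 2.2ⁿ ≥ 17/3 ÷ (23/4535) = 77095/69.
2.2⁸ = 214358881/390625 falls short of 77095/69 but 2.2⁹ ≈1207.27 reaches it, so n = 9.

9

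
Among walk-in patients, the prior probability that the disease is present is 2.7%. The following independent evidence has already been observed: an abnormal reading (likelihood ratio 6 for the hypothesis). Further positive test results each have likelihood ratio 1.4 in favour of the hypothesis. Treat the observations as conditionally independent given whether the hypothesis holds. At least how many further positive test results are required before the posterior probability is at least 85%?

11

Prior odds = 0.027/0.973 = 27/973.
Bayes factor of the evidence already in hand = 6.
Odds after that evidence = (27/973) × 6 = 162/973.
Target odds = 0.85/0.15 = 17/3.
Need 1.4ⁿ ≥ 17/3 ÷ (162/973) = 16541/486.
1.4¹⁰ = 282475249/9765625 falls short of 16541/486 but 1.4¹¹ ≈40.4957 reaches it, so n = 11.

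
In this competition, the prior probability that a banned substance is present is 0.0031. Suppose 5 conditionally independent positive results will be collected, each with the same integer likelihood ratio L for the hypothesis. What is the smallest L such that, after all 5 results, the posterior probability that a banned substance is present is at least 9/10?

Prior odds = 0.0031/0.9969 = 31/9969.
Target odds = 0.9/0.1 = 9.
Need L⁵ ≥ 9 ÷ (31/9969) = 89721/31.
4⁵ = 1024 < 89721/31 ≤ 3125 = 5⁵, so L = 5.

5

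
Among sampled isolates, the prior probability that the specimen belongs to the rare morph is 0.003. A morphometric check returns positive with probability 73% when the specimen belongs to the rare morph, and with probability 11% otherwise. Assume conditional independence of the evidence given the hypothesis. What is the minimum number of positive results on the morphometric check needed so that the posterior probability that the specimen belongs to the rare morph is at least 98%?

6

Prior odds = 0.003/0.997 = 3/997.
Likelihood ratio of a positive result = 0.73/0.11 = 73/11.
Target odds: 0.98 ÷ 0.02 = 49.
Require (73/11)ⁿ ≥ 49 ÷ (3/997) = 48853/3.
(73/11)⁵ ≈12872.1 falls short of 48853/3 but (73/11)⁶ ≈85424.2 reaches it, so n = 6.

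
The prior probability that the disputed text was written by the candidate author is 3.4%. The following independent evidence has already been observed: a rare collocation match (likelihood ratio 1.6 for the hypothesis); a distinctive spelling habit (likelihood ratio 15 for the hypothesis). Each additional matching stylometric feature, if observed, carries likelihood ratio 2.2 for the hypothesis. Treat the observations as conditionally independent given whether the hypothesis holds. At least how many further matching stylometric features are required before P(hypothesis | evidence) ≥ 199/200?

Prior odds = 0.034/0.966 = 17/483.
Combined Bayes factor of the evidence already in hand = 1.6 × 15 = 24.
Odds after that evidence = (17/483) × 24 = 136/161.
Target odds = 0.995/0.005 = 199.
Need 2.2ⁿ ≥ 199 ÷ (136/161) = 32039/136.
2.2⁶ = 1771561/15625 falls short of 32039/136 but 2.2⁷ = 19487171/78125 reaches it, so n = 7.

7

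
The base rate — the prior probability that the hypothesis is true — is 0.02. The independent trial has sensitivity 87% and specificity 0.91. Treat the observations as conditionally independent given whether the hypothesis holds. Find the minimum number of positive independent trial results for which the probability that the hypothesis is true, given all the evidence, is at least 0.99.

4

Prior odds = 0.02/0.98 = 1/49.
False-positive rate = 1 − 0.91 = 0.09; likelihood ratio of a positive = 0.87/0.09 = 29/3.
Target posterior odds = 0.99/0.01 = 99.
Need (1/49) × (29/3)ⁿ ≥ 99, i.e. (29/3)ⁿ ≥ 4851.
(29/3)³ = 24389/27 falls short of 4851 but (29/3)⁴ = 707281/81 reaches it, so n = 4.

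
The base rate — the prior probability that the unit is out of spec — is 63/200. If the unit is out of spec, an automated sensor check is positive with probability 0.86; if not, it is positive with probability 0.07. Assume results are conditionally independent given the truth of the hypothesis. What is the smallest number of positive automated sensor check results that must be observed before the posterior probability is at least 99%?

Prior odds: 0.315 ÷ 0.685 = 63/137.
Likelihood ratio of a positive = 0.86/0.07 = 86/7.
Target odds: 0.99 ÷ 0.01 = 99.
Require (86/7)ⁿ ≥ 99 ÷ (63/137) = 1507/7.
(86/7)² = 7396/49 falls short of 1507/7 but (86/7)³ = 636056/343 reaches it, so n = 3.

3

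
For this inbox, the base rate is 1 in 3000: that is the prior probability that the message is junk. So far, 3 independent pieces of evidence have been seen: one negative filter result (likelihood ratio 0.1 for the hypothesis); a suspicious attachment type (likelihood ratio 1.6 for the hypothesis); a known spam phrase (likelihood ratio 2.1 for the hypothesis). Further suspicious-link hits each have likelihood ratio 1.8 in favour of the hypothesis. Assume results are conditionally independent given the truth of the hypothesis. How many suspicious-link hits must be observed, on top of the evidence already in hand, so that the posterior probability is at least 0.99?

24

Prior odds = (1/3000)/(2999/3000) = 1/2999.
Combined Bayes factor of the evidence already in hand = 0.1 × 1.6 × 2.1 = 0.336.
Odds after that evidence = (1/2999) × 0.336 = 42/374875.
Target odds = 0.99/0.01 = 99.
Need 1.8ⁿ ≥ 99 ÷ (42/374875) = 12370875/14.
1.8²³ ≈743477 falls short of 12370875/14 but 1.8²⁴ ≈1.33826e+06 reaches it, so n = 24.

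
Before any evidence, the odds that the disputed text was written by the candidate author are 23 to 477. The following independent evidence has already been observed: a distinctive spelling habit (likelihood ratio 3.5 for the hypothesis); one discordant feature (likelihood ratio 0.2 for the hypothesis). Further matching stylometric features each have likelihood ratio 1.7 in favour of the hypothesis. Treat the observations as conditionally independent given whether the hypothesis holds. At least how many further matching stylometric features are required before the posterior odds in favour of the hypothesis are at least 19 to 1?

12

Prior odds = 23/477.
Combined Bayes factor of the evidence already in hand = 3.5 × 0.2 = 0.7.
Odds after that evidence = (23/477) × 0.7 = 161/4770.
Target odds = 19.
Need 1.7ⁿ ≥ 19 ÷ (161/4770) = 90630/161.
1.7¹¹ ≈342.719 falls short of 90630/161 but 1.7¹² ≈582.622 reaches it, so n = 12.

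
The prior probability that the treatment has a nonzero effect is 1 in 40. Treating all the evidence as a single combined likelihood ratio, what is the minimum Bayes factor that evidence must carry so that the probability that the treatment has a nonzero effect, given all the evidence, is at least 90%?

Prior odds = 0.025/0.975 = 1/39.
Target odds = 0.9/0.1 = 9.
Required Bayes factor = 9 ÷ (1/39) = 351.

351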